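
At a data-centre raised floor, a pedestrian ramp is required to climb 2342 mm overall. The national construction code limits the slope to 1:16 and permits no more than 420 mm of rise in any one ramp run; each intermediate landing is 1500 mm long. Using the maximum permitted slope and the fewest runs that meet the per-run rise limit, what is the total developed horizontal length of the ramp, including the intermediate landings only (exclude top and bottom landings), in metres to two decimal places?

44.97 m

2342 / 420 = 5.576 → round up to 6 ramp runs. That means 5 intermediate landings.
Horizontal run for 2342 mm of rise at 1:16 is 2342 × 16 = 37472 mm.
5 intermediate landings contribute 5 × 1500 = 7500 mm.
Total developed length = 37472 + 7500 = 44972 mm.
= 44.97 m.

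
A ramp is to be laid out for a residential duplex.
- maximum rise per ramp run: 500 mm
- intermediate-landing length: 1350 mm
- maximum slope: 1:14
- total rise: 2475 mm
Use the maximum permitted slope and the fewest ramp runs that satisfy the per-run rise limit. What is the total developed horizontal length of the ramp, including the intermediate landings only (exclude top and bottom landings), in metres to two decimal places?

⌈2475/500⌉ = 5 ramp runs. That means 4 intermediate landings.
Horizontal run for 2475 mm of rise at 1:14 is 2475 × 14 = 34650 mm.
Intermediate landings: 4 × 1350 = 5400 mm.
Developed length = 34650 + 5400 = 40050 mm.
= 40.05 m.

40.05 m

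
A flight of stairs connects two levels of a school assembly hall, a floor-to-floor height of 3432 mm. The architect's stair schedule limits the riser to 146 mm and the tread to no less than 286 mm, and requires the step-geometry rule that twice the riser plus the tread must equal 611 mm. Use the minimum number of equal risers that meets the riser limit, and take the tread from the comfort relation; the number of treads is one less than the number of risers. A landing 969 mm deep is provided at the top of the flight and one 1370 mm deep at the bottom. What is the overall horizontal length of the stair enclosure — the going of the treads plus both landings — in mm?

3432 / 146 = 23.507 → round up to 24 risers.
R = 3432 ÷ 24 = 143 mm.
Tread T = 611 − 2 × 143 = 325 mm (≥ 286 mm).
Going = (24 − 1) × 325 = 7475 mm.
Add landings: 7475 + 969 + 1370 = 9814 mm.

9814 mm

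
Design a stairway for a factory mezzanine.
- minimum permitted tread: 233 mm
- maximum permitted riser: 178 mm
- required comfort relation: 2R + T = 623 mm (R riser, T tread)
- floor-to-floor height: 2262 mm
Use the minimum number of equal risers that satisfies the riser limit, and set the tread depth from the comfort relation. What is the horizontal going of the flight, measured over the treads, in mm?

3300 mm

2262 / 178 = 12.71, so 13 risers are needed.
Each riser is 2262/13 = 174 mm (≤ 178 mm).
Tread T = 623 − 2 × 174 = 275 mm (≥ 233 mm).
Treads = 13 − 1 = 12; going = 12 × 275 = 3300 mm.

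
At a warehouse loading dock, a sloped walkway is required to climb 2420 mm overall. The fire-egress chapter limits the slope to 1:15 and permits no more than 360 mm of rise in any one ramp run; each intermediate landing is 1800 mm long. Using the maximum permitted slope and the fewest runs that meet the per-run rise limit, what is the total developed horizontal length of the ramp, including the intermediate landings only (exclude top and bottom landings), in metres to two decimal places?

47.10 m

At most 360 each: 2420/360 = 6.72, giving 7 ramp runs. That means 6 intermediate landings.
Horizontal run for 2420 mm of rise at 1:15 is 2420 × 15 = 36300 mm.
Intermediate landings: 6 × 1800 = 10800 mm.
Total developed length = 36300 + 10800 = 47100 mm.
= 47.10 m.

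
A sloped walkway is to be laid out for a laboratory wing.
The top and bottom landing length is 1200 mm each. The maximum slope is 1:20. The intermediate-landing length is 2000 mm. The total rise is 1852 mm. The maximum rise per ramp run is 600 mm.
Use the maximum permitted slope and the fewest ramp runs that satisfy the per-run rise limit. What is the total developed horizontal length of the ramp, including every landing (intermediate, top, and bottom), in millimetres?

1852 / 600 = 3.087 → round up to 4 ramp runs. That means 3 intermediate landings.
Horizontal run for 1852 mm of rise at 1:20 is 1852 × 20 = 37040 mm.
3 intermediate landings contribute 3 × 2000 = 6000 mm.
Top and bottom landings: 2 × 1200 = 2400 mm.
Total = 37040 + 6000 + 2400 = 45440 mm.

45440 mm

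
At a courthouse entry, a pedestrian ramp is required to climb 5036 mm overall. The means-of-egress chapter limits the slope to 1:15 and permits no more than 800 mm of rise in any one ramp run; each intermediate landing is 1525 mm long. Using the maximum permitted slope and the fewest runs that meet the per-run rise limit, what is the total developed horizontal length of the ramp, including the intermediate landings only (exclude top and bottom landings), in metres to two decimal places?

5036 / 800 = 6.295 → round up to 7 ramp runs. That means 6 intermediate landings.
Ramp run (horizontal) at 1:15: 5036 × 15 = 75540 mm.
Intermediate landings: 6 × 1525 = 9150 mm.
Developed length = 75540 + 9150 = 84690 mm.
= 84.69 m.

84.69 m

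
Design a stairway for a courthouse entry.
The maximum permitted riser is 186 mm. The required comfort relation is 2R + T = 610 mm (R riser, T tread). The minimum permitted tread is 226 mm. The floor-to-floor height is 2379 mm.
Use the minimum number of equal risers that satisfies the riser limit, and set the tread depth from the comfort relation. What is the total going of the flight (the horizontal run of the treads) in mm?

2928 mm

At most 186 each: 2379/186 = 12.79, giving 13 risers.
R = 2379 ÷ 13 = 183 mm.
Tread T = 610 − 2 × 183 = 244 mm (≥ 226 mm).
13 risers give 12 treads; going = 12 × 244 = 2928 mm.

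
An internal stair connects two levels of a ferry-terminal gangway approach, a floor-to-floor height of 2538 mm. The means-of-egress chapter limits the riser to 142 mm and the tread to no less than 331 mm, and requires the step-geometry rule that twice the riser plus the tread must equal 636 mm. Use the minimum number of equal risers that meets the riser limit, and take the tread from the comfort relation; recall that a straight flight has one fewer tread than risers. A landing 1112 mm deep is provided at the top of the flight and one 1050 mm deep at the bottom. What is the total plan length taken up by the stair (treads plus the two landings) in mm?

2538 / 142 = 17.873 → round up to 18 risers.
Riser R = 2538 / 18 = 141 mm, within the 142 mm limit.
Tread T = 636 − 2 × 141 = 354 mm (≥ 331 mm).
18 risers give 17 treads; going = 17 × 354 = 6018 mm.
Enclosure = 6018 + 1112 + 1050 = 8180 mm.

8180 mm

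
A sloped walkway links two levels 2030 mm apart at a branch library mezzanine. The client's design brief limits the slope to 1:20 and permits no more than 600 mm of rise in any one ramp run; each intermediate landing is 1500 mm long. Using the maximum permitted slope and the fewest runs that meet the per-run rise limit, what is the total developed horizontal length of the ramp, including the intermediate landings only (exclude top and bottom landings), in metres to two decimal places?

At most 600 each: 2030/600 = 3.38, giving 4 ramp runs. That means 3 intermediate landings.
Horizontal run for 2030 mm of rise at 1:20 is 2030 × 20 = 40600 mm.
3 intermediate landings contribute 3 × 1500 = 4500 mm.
Total developed length = 40600 + 4500 = 45100 mm.
= 45.10 m.

45.10 m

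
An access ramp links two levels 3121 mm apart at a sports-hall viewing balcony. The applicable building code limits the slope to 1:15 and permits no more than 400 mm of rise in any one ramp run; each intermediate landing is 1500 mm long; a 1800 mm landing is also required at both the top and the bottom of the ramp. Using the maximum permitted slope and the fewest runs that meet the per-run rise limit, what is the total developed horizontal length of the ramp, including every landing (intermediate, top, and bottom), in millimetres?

⌈3121/400⌉ = 8 ramp runs. That means 7 intermediate landings.
Ramp run (horizontal) at 1:15: 3121 × 15 = 46815 mm.
7 intermediate landings contribute 7 × 1500 = 10500 mm.
Top and bottom landings: 2 × 1800 = 3600 mm.
Total = 46815 + 10500 + 3600 = 60915 mm.

60915 mm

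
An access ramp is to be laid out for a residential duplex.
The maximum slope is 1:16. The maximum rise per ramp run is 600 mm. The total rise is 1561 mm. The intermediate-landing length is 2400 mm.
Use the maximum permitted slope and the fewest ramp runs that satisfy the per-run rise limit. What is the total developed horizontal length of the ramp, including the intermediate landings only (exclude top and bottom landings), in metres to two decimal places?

⌈1561/600⌉ = 3 ramp runs. That means 2 intermediate landings.
Ramp run (horizontal) at 1:16: 1561 × 16 = 24976 mm.
Intermediate landings: 2 × 2400 = 4800 mm.
Total developed length = 24976 + 4800 = 29776 mm.
= 29.78 m.

29.78 m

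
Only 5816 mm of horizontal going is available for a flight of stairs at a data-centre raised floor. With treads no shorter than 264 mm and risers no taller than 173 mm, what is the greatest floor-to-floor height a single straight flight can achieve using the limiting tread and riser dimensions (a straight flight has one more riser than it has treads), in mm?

3979 mm

Treads that fit: ⌊5816 / 264⌋ = 22.
Risers = treads + 1 = 23.
Maximum height = 23 × 173 = 3979 mm.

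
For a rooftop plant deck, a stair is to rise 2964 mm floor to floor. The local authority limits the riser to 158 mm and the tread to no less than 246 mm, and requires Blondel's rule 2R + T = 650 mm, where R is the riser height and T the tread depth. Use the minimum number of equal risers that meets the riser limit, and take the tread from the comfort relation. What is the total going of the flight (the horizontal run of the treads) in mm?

2964 / 158 = 18.759 → round up to 19 risers.
Riser R = 2964 / 19 = 156 mm, within the 158 mm limit.
T = 650 − 2·156 = 338 mm, which satisfies the 246 mm minimum.
19 risers give 18 treads; going = 18 × 338 = 6084 mm.

6084 mm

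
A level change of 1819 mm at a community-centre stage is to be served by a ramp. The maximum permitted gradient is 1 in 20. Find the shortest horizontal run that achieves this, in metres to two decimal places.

Run = rise × 20 = 1819 × 20 = 36380 mm.
36380 mm = 36.38 m.

36.38 m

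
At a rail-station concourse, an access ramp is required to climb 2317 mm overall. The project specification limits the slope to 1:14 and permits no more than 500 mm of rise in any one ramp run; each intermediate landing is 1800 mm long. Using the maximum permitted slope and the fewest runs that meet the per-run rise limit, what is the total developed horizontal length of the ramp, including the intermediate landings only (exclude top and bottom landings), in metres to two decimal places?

2317 / 500 = 4.63, so 5 ramp runs are needed. That means 4 intermediate landings.
Horizontal run for 2317 mm of rise at 1:14 is 2317 × 14 = 32438 mm.
Intermediate landings: 4 × 1800 = 7200 mm.
Developed length = 32438 + 7200 = 39638 mm.
= 39.64 m.

39.64 m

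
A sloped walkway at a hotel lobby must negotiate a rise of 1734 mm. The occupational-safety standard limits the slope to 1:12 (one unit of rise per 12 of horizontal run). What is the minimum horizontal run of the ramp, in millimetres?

At 1:12 the run is 12 × 1734 = 20808 mm.

20808 mm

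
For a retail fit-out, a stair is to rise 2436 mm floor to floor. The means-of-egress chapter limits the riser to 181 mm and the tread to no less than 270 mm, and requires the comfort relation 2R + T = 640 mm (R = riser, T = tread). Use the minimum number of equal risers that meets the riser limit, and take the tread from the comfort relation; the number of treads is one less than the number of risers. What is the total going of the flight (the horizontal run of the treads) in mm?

3796 mm

⌈2436/181⌉ = 14 risers.
Riser R = 2436 / 14 = 174 mm, within the 181 mm limit.
Tread T = 640 − 2 × 174 = 292 mm (≥ 270 mm).
Treads = 14 − 1 = 13; going = 13 × 292 = 3796 mm.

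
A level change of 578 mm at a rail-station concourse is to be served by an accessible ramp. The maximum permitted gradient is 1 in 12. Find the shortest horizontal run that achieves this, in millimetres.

Run = rise × 12 = 578 × 12 = 6936 mm.

6936 mm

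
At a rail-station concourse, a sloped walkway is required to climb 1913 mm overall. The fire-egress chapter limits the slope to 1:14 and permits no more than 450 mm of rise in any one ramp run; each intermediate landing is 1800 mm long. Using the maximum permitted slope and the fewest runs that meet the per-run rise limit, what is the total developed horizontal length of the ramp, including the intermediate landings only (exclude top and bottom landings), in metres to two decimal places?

33.98 m

At most 450 each: 1913/450 = 4.25, giving 5 ramp runs. That means 4 intermediate landings.
Horizontal run for 1913 mm of rise at 1:14 is 1913 × 14 = 26782 mm.
4 intermediate landings contribute 4 × 1800 = 7200 mm.
Developed length = 26782 + 7200 = 33982 mm.
= 33.98 m.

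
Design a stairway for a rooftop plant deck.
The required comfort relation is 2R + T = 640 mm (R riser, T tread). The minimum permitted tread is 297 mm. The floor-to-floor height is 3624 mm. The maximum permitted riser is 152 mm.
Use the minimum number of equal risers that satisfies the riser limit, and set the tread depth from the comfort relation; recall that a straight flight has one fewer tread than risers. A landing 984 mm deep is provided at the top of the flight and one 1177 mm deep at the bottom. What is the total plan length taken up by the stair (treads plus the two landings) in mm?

9935 mm

3624 / 152 = 23.842 → round up to 24 risers.
R = 3624 ÷ 24 = 151 mm.
T = 640 − 2·151 = 338 mm, which satisfies the 297 mm minimum.
Going = (24 − 1) × 338 = 7774 mm.
Enclosure = 7774 + 984 + 1177 = 9935 mm.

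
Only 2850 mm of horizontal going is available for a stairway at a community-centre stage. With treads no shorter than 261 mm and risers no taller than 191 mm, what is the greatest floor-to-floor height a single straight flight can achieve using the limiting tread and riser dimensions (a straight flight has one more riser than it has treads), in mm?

2101 mm

Treads that fit: ⌊2850 / 261⌋ = 10.
Risers = treads + 1 = 11.
Maximum height = 11 × 191 = 2101 mm.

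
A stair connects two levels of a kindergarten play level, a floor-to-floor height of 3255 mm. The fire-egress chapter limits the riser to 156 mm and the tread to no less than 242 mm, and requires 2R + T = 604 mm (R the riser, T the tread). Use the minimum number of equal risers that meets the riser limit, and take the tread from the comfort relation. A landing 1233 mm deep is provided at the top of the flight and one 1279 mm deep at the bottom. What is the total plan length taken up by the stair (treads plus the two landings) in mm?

8392 mm

At most 156 each: 3255/156 = 20.87, giving 21 risers.
Riser R = 3255 / 21 = 155 mm, within the 156 mm limit.
T = 604 − 2·155 = 294 mm, which satisfies the 242 mm minimum.
21 risers give 20 treads; going = 20 × 294 = 5880 mm.
Enclosure = 5880 + 1233 + 1279 = 8392 mm.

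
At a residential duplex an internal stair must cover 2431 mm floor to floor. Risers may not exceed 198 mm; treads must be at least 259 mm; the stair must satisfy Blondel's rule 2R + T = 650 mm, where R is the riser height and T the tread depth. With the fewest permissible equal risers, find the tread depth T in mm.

2431 / 198 = 12.28, so 13 risers are needed.
R = 2431 ÷ 13 = 187 mm.
From 2R + T = 650: T = 650 − 374 = 276 mm.

276 mm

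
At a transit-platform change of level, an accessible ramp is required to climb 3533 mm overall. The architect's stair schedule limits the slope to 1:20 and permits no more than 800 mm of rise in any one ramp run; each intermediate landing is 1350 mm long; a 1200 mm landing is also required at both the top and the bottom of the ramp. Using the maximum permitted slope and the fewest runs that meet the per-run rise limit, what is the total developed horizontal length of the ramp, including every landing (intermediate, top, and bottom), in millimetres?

78460 mm

⌈3533/800⌉ = 5 ramp runs. That means 4 intermediate landings.
Horizontal run for 3533 mm of rise at 1:20 is 3533 × 20 = 70660 mm.
4 intermediate landings contribute 4 × 1350 = 5400 mm.
Top and bottom landings: 2 × 1200 = 2400 mm.
Total = 70660 + 5400 + 2400 = 78460 mm.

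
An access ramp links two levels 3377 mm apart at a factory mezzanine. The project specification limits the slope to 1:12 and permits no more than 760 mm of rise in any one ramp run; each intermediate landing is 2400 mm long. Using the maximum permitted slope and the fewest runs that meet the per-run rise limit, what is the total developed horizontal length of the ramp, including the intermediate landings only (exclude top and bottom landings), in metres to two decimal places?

3377 / 760 = 4.443 → round up to 5 ramp runs. That means 4 intermediate landings.
Ramp run (horizontal) at 1:12: 3377 × 12 = 40524 mm.
Intermediate landings: 4 × 2400 = 9600 mm.
Developed length = 40524 + 9600 = 50124 mm.
= 50.12 m.

50.12 m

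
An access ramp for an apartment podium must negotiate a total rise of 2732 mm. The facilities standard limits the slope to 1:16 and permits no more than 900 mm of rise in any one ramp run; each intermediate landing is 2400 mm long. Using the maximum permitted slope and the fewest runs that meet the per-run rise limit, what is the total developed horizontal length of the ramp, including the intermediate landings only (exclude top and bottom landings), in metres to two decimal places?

50.91 m

At most 900 each: 2732/900 = 3.04, giving 4 ramp runs. That means 3 intermediate landings.
Ramp run (horizontal) at 1:16: 2732 × 16 = 43712 mm.
Intermediate landings: 3 × 2400 = 7200 mm.
Developed length = 43712 + 7200 = 50912 mm.
= 50.91 m.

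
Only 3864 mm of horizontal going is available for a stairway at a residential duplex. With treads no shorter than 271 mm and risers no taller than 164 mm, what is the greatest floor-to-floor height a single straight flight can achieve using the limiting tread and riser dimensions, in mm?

2460 mm

Treads that fit: ⌊3864 / 271⌋ = 14.
Risers = treads + 1 = 15.
Maximum height = 15 × 164 = 2460 mm.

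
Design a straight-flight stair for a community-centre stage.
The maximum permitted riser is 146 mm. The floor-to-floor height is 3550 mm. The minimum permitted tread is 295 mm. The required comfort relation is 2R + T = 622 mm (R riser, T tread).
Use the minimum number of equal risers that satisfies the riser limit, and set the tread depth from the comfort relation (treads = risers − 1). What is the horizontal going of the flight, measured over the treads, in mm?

8112 mm

3550 / 146 = 24.315 → round up to 25 risers.
Riser R = 3550 / 25 = 142 mm, within the 146 mm limit.
Tread T = 622 − 2 × 142 = 338 mm (≥ 295 mm).
Going = (25 − 1) × 338 = 8112 mm.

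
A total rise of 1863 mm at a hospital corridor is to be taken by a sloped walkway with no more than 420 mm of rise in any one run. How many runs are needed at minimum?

5 runs

At most 420 each: 1863/420 = 4.44, giving 5 ramp runs.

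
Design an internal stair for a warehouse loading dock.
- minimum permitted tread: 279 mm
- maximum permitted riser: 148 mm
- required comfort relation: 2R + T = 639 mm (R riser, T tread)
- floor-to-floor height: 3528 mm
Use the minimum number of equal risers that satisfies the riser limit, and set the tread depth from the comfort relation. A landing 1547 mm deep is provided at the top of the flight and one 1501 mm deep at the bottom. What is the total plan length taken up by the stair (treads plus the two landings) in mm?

10983 mm

3528 / 148 = 23.838 → round up to 24 risers.
R = 3528 ÷ 24 = 147 mm.
From 2R + T = 639: T = 639 − 294 = 345 mm.
Treads = 24 − 1 = 23; going = 23 × 345 = 7935 mm.
Enclosure = 7935 + 1547 + 1501 = 10983 mm.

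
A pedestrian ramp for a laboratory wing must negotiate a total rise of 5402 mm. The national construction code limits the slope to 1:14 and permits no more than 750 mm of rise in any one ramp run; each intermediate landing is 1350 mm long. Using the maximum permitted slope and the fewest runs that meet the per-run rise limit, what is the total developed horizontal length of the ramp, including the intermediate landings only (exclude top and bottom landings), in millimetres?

85078 mm

5402 / 750 = 7.20, so 8 ramp runs are needed. That means 7 intermediate landings.
Ramp run (horizontal) at 1:14: 5402 × 14 = 75628 mm.
Intermediate landings: 7 × 1350 = 9450 mm.
Developed length = 75628 + 9450 = 85078 mm.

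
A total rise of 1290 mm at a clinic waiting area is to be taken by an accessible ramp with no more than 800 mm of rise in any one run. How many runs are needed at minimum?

1290 / 800 = 1.613 → round up to 2 ramp runs.

2 runs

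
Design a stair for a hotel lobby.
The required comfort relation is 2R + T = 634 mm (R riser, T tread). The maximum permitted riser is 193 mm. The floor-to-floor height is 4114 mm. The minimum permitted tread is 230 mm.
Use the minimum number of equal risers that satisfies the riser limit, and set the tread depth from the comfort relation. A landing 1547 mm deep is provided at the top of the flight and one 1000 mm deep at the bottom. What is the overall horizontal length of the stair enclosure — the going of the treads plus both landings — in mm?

8007 mm

4114 / 193 = 21.32, so 22 risers are needed.
Riser R = 4114 / 22 = 187 mm, within the 193 mm limit.
Tread T = 634 − 2 × 187 = 260 mm (≥ 230 mm).
Treads = 22 − 1 = 21; going = 21 × 260 = 5460 mm.
Enclosure = 5460 + 1547 + 1000 = 8007 mm.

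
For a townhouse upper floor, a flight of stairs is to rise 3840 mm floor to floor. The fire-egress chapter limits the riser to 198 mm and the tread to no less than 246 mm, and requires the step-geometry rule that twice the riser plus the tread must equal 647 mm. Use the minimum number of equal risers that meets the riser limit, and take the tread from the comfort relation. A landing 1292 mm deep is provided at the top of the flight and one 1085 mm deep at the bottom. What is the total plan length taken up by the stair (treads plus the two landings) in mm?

7374 mm

⌈3840/198⌉ = 20 risers.
R = 3840 ÷ 20 = 192 mm.
T = 647 − 2·192 = 263 mm, which satisfies the 246 mm minimum.
20 risers give 19 treads; going = 19 × 263 = 4997 mm.
Enclosure = 4997 + 1292 + 1085 = 7374 mm.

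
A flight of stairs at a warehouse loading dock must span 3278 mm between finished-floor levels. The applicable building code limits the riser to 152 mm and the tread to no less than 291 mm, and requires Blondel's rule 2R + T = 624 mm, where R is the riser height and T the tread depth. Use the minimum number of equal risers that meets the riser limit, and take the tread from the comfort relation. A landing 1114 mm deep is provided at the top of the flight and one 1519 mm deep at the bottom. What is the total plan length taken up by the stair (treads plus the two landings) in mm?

3278 / 152 = 21.566 → round up to 22 risers.
Each riser is 3278/22 = 149 mm (≤ 152 mm).
T = 624 − 2·149 = 326 mm, which satisfies the 291 mm minimum.
Treads = 22 − 1 = 21; going = 21 × 326 = 6846 mm.
Add landings: 6846 + 1114 + 1519 = 9479 mm.

9479 mm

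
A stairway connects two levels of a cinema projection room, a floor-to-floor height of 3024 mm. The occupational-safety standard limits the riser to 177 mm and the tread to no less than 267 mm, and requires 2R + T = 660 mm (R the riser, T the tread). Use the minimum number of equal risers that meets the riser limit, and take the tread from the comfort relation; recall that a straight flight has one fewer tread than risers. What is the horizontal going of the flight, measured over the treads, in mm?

5508 mm

⌈3024/177⌉ = 18 risers.
Each riser is 3024/18 = 168 mm (≤ 177 mm).
From 2R + T = 660: T = 660 − 336 = 324 mm.
Going = (18 − 1) × 324 = 5508 mm.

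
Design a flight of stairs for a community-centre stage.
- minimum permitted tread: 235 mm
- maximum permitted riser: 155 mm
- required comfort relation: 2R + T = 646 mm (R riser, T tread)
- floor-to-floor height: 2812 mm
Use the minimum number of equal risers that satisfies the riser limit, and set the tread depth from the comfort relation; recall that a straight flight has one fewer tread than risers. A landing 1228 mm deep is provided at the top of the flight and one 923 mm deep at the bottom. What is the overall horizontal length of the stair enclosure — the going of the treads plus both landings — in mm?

2812 / 155 = 18.142 → round up to 19 risers.
R = 2812 ÷ 19 = 148 mm.
From 2R + T = 646: T = 646 − 296 = 350 mm.
Going = (19 − 1) × 350 = 6300 mm.
Enclosure = 6300 + 1228 + 923 = 8451 mm.

8451 mm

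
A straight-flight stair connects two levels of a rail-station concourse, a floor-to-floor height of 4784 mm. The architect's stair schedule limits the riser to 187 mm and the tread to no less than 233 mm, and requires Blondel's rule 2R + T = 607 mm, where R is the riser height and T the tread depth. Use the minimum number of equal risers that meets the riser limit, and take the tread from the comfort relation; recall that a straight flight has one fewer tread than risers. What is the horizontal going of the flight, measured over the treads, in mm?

5975 mm

At most 187 each: 4784/187 = 25.58, giving 26 risers.
Riser R = 4784 / 26 = 184 mm, within the 187 mm limit.
T = 607 − 2·184 = 239 mm, which satisfies the 233 mm minimum.
26 risers give 25 treads; going = 25 × 239 = 5975 mm.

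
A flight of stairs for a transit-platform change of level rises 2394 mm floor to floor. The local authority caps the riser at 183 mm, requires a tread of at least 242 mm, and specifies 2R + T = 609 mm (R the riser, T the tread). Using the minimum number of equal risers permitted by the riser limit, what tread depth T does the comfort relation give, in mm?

2394 / 183 = 13.08, so 14 risers are needed.
Each riser is 2394/14 = 171 mm (≤ 183 mm).
T = 609 − 2·171 = 267 mm, which satisfies the 242 mm minimum.

267 mm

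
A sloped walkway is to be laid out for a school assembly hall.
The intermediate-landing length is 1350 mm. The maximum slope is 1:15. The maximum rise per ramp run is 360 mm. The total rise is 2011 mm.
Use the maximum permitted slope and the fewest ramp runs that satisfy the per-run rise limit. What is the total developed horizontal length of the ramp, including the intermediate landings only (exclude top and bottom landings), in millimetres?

36915 mm

2011 / 360 = 5.586 → round up to 6 ramp runs. That means 5 intermediate landings.
Horizontal run for 2011 mm of rise at 1:15 is 2011 × 15 = 30165 mm.
Intermediate landings: 5 × 1350 = 6750 mm.
Total developed length = 30165 + 6750 = 36915 mm.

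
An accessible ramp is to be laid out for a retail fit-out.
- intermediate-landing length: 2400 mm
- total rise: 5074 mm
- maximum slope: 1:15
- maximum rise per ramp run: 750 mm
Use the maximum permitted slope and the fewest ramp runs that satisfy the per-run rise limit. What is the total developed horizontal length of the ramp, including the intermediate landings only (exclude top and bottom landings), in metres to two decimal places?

90.51 m

5074 / 750 = 6.765 → round up to 7 ramp runs. That means 6 intermediate landings.
Ramp run (horizontal) at 1:15: 5074 × 15 = 76110 mm.
6 intermediate landings contribute 6 × 2400 = 14400 mm.
Total developed length = 76110 + 14400 = 90510 mm.
= 90.51 m.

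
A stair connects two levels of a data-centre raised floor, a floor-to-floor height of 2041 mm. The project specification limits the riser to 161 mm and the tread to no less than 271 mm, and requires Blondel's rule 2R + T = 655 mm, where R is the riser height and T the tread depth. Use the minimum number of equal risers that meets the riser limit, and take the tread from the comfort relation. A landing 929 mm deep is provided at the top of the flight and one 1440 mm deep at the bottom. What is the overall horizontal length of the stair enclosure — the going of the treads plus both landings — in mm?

2041 / 161 = 12.677 → round up to 13 risers.
R = 2041 ÷ 13 = 157 mm.
Tread T = 655 − 2 × 157 = 341 mm (≥ 271 mm).
Going = (13 − 1) × 341 = 4092 mm.
Enclosure = 4092 + 929 + 1440 = 6461 mm.

6461 mm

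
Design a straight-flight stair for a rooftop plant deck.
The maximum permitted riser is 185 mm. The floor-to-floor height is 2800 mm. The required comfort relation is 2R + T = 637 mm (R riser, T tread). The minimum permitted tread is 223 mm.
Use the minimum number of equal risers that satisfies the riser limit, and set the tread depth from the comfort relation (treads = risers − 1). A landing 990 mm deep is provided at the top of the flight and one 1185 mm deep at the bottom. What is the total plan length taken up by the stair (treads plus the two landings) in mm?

6480 mm

2800 / 185 = 15.14, so 16 risers are needed.
Each riser is 2800/16 = 175 mm (≤ 185 mm).
Tread T = 637 − 2 × 175 = 287 mm (≥ 223 mm).
Treads = 16 − 1 = 15; going = 15 × 287 = 4305 mm.
Add landings: 4305 + 990 + 1185 = 6480 mm.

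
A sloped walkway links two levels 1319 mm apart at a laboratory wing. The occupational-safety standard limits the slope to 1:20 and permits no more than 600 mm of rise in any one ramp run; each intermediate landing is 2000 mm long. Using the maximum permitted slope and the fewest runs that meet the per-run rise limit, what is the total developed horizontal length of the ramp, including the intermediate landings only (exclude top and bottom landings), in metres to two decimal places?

30.38 m

1319 / 600 = 2.20, so 3 ramp runs are needed. That means 2 intermediate landings.
Horizontal run for 1319 mm of rise at 1:20 is 1319 × 20 = 26380 mm.
2 intermediate landings contribute 2 × 2000 = 4000 mm.
Total developed length = 26380 + 4000 = 30380 mm.
= 30.38 m.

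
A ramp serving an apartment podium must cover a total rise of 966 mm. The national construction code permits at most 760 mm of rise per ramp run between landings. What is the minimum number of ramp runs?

966 / 760 = 1.27, so 2 ramp runs are needed.

2 runs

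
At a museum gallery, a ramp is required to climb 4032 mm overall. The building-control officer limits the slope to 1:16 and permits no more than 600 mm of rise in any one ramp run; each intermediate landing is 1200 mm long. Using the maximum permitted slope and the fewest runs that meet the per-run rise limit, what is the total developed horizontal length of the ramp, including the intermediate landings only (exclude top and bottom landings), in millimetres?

4032 / 600 = 6.72, so 7 ramp runs are needed. That means 6 intermediate landings.
Ramp run (horizontal) at 1:16: 4032 × 16 = 64512 mm.
6 intermediate landings contribute 6 × 1200 = 7200 mm.
Developed length = 64512 + 7200 = 71712 mm.

71712 mm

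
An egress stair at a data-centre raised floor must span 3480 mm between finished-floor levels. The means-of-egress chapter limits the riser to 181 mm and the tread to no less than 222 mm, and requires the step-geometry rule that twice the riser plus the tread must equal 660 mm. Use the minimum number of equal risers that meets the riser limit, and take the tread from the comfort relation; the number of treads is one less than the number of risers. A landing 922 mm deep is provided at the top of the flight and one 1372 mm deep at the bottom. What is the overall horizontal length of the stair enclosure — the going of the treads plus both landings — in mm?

8222 mm

3480 / 181 = 19.23, so 20 risers are needed.
R = 3480 ÷ 20 = 174 mm.
Tread T = 660 − 2 × 174 = 312 mm (≥ 222 mm).
Going = (20 − 1) × 312 = 5928 mm.
Enclosure = 5928 + 922 + 1372 = 8222 mm.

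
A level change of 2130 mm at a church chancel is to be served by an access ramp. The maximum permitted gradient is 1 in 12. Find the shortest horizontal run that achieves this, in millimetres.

25560 mm

At 1:12 the run is 12 × 2130 = 25560 mm.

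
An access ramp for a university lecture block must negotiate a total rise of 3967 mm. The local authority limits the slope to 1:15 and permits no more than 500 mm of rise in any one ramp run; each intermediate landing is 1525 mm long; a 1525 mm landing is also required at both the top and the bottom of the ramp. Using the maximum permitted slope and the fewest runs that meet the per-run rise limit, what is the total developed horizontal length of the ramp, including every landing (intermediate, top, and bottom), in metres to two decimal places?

73.23 m

3967 / 500 = 7.93, so 8 ramp runs are needed. That means 7 intermediate landings.
Ramp run (horizontal) at 1:15: 3967 × 15 = 59505 mm.
7 intermediate landings contribute 7 × 1525 = 10675 mm.
Top and bottom landings: 2 × 1525 = 3050 mm.
Total = 59505 + 10675 + 3050 = 73230 mm.
= 73.23 m.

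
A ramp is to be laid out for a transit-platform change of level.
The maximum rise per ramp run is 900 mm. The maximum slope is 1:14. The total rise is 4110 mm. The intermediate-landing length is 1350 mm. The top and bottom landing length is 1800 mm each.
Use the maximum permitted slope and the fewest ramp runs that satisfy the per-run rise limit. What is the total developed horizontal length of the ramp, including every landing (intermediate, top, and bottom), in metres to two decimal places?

66.54 m

At most 900 each: 4110/900 = 4.57, giving 5 ramp runs. That means 4 intermediate landings.
Ramp run (horizontal) at 1:14: 4110 × 14 = 57540 mm.
Intermediate landings: 4 × 1350 = 5400 mm.
Top and bottom landings: 2 × 1800 = 3600 mm.
Total = 57540 + 5400 + 3600 = 66540 mm.
= 66.54 m.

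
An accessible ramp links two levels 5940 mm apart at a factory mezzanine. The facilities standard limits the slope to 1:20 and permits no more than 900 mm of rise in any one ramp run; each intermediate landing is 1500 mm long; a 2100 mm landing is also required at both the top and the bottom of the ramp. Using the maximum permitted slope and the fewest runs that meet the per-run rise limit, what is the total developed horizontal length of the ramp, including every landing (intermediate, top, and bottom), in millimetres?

132000 mm

At most 900 each: 5940/900 = 6.60, giving 7 ramp runs. That means 6 intermediate landings.
Horizontal run for 5940 mm of rise at 1:20 is 5940 × 20 = 118800 mm.
Intermediate landings: 6 × 1500 = 9000 mm.
Top and bottom landings: 2 × 2100 = 4200 mm.
Total = 118800 + 9000 + 4200 = 132000 mm.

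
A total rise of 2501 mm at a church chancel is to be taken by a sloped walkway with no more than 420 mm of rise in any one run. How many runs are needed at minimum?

At most 420 each: 2501/420 = 5.95, giving 6 ramp runs.

6 runs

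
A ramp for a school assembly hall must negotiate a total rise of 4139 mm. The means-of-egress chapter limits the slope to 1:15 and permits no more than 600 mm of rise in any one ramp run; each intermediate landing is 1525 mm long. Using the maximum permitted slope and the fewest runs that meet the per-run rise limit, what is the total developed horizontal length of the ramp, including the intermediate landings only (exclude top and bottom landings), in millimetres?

71235 mm

4139 / 600 = 6.90, so 7 ramp runs are needed. That means 6 intermediate landings.
Ramp run (horizontal) at 1:15: 4139 × 15 = 62085 mm.
6 intermediate landings contribute 6 × 1525 = 9150 mm.
Total developed length = 62085 + 9150 = 71235 mm.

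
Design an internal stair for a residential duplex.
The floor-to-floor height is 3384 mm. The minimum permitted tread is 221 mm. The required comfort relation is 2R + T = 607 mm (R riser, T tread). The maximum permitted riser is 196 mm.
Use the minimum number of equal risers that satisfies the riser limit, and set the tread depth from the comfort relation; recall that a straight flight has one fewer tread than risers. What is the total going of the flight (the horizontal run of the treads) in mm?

3384 / 196 = 17.27, so 18 risers are needed.
Each riser is 3384/18 = 188 mm (≤ 196 mm).
T = 607 − 2·188 = 231 mm, which satisfies the 221 mm minimum.
Treads = 18 − 1 = 17; going = 17 × 231 = 3927 mm.

3927 mm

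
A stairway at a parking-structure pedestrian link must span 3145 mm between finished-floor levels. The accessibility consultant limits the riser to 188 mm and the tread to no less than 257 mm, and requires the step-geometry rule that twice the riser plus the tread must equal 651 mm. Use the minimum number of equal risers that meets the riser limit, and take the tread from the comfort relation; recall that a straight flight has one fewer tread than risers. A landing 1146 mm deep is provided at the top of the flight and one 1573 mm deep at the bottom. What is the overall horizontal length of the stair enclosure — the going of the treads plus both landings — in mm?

7215 mm

3145 / 188 = 16.73, so 17 risers are needed.
R = 3145 ÷ 17 = 185 mm.
Tread T = 651 − 2 × 185 = 281 mm (≥ 257 mm).
17 risers give 16 treads; going = 16 × 281 = 4496 mm.
Add landings: 4496 + 1146 + 1573 = 7215 mm.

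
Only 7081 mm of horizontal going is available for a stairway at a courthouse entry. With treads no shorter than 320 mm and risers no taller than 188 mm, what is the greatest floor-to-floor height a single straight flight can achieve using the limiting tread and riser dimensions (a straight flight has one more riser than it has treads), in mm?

Treads that fit: ⌊7081 / 320⌋ = 22.
Risers = treads + 1 = 23.
Maximum height = 23 × 188 = 4324 mm.

4324 mm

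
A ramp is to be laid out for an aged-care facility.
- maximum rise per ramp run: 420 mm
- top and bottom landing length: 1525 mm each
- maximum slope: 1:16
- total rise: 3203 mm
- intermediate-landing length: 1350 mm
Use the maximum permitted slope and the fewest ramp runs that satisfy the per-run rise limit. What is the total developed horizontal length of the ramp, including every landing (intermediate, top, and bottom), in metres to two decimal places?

63.75 m

At most 420 each: 3203/420 = 7.63, giving 8 ramp runs. That means 7 intermediate landings.
Ramp run (horizontal) at 1:16: 3203 × 16 = 51248 mm.
Intermediate landings: 7 × 1350 = 9450 mm.
Top and bottom landings: 2 × 1525 = 3050 mm.
Total = 51248 + 9450 + 3050 = 63748 mm.
= 63.75 m.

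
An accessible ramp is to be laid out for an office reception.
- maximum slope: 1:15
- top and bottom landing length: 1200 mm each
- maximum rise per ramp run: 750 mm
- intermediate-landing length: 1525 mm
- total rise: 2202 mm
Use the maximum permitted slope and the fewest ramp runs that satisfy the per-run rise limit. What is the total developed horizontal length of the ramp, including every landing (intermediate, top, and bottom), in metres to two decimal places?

38.48 m

2202 / 750 = 2.94, so 3 ramp runs are needed. That means 2 intermediate landings.
Horizontal run for 2202 mm of rise at 1:15 is 2202 × 15 = 33030 mm.
Intermediate landings: 2 × 1525 = 3050 mm.
Top and bottom landings: 2 × 1200 = 2400 mm.
Total = 33030 + 3050 + 2400 = 38480 mm.
= 38.48 m.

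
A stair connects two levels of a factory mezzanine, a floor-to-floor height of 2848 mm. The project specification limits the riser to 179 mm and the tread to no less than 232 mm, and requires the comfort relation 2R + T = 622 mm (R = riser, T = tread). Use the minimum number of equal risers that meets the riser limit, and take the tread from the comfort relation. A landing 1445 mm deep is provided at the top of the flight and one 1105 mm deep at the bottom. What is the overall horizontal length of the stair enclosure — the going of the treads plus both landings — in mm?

⌈2848/179⌉ = 16 risers.
Riser R = 2848 / 16 = 178 mm, within the 179 mm limit.
From 2R + T = 622: T = 622 − 356 = 266 mm.
Treads = 16 − 1 = 15; going = 15 × 266 = 3990 mm.
Add landings: 3990 + 1445 + 1105 = 6540 mm.

6540 mm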